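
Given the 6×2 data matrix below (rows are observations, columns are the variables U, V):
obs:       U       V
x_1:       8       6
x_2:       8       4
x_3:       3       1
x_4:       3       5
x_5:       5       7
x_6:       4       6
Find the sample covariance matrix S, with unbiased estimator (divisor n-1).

Step 1 — column means:
  mean(U) = (8 + 8 + 3 + 3 + 5 + 4) / 6 = 31/6 = 5.1667
  mean(V) = (6 + 4 + 1 + 5 + 7 + 6) / 6 = 29/6 = 4.8333

Step 2 — sample covariance S[i,j] = (1/(n-1)) · Σ_k (x_{k,i} - mean_i) · (x_{k,j} - mean_j), with n-1 = 5.
  S[U,U] = ((2.8333)·(2.8333) + (2.8333)·(2.8333) + (-2.1667)·(-2.1667) + (-2.1667)·(-2.1667) + (-0.1667)·(-0.1667) + (-1.1667)·(-1.1667)) / 5 = 26.8333/5 = 5.3667
  S[U,V] = ((2.8333)·(1.1667) + (2.8333)·(-0.8333) + (-2.1667)·(-3.8333) + (-2.1667)·(0.1667) + (-0.1667)·(2.1667) + (-1.1667)·(1.1667)) / 5 = 7.1667/5 = 1.4333
  S[V,V] = ((1.1667)·(1.1667) + (-0.8333)·(-0.8333) + (-3.8333)·(-3.8333) + (0.1667)·(0.1667) + (2.1667)·(2.1667) + (1.1667)·(1.1667)) / 5 = 22.8333/5 = 4.5667

S is symmetric (S[j,i] = S[i,j]). Assembling:

S = [[5.3667, 1.4333],
 [1.4333, 4.5667]]


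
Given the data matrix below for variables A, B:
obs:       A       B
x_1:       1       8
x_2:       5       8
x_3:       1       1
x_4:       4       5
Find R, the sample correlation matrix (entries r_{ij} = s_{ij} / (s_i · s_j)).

Step 1 — column means:
  mean(A) = (1 + 5 + 1 + 4) / 4 = 11/4 = 2.75
  mean(B) = (8 + 8 + 1 + 5) / 4 = 22/4 = 5.5

Step 2 — sample variances and covariances s[i,j] = (1/(n-1)) · Σ_k (x_{k,i} - mean_i) · (x_{k,j} - mean_j), with n-1 = 3:
  s[A,A] = ((-1.75)·(-1.75) + (2.25)·(2.25) + (-1.75)·(-1.75) + (1.25)·(1.25)) / 3 = 12.75/3 = 4.25
  s[A,B] = ((-1.75)·(2.5) + (2.25)·(2.5) + (-1.75)·(-4.5) + (1.25)·(-0.5)) / 3 = 8.5/3 = 2.8333
  s[B,B] = ((2.5)·(2.5) + (2.5)·(2.5) + (-4.5)·(-4.5) + (-0.5)·(-0.5)) / 3 = 33/3 = 11
  Sample standard deviations s_i = √(s[i,i]):
  s(A) = √(4.25) = 2.0616
  s(B) = √(11) = 3.3166

Step 3 — r_{ij} = s_{ij} / (s_i · s_j):
  r[A,A] = 1 (diagonal).
  r[A,B] = 2.8333 / (2.0616 · 3.3166) = 2.8333 / 6.8374 = 0.4144
  r[B,B] = 1 (diagonal).

R is symmetric with unit diagonal. Assembling:

R = [[1, 0.4144],
 [0.4144, 1]]


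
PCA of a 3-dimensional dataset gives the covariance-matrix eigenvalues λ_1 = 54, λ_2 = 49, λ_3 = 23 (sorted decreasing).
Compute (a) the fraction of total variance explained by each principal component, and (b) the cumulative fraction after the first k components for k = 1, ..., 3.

Step 1 — total variance = trace(Sigma) = Σ λ_i = 54 + 49 + 23 = 126.

Step 2 — fraction explained by component i = λ_i / Σ λ:
  PC1: 54/126 = 0.4286
  PC2: 49/126 = 0.3889
  PC3: 23/126 = 0.1825

Step 3 — cumulative fraction after k components = (λ_1 + ... + λ_k) / Σ λ:
  k = 1: 54/126 = 0.4286
  k = 2: (54 + 49)/126 = 103/126 = 0.8175
  k = 3: (54 + 49 + 23)/126 = 126/126 = 1

Summary (fraction, with percent):

explained: PC1 0.4286 (42.86%), PC2 0.3889 (38.89%), PC3 0.1825 (18.25%);  cumulative: 0.4286, 0.8175, 1


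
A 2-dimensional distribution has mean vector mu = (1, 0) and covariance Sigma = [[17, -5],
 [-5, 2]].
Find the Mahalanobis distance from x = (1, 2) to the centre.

Step 1 — centre the observation: (x - mu) = (0, 2).

Step 2 — invert Sigma. det(Sigma) = 17·2 - (-5)² = 9.
  Sigma^{-1} = (1/det) · [[d, -b], [-b, a]] = [[0.2222, 0.5556],
 [0.5556, 1.8889]].

Step 3 — form the quadratic (x - mu)^T · Sigma^{-1} · (x - mu):
  Sigma^{-1} · (x - mu) = (1.1111, 3.7778).
  (x - mu)^T · [Sigma^{-1} · (x - mu)] = (0)·(1.1111) + (2)·(3.7778) = 7.5556.

Step 4 — take square root: d = √(7.5556) ≈ 2.7487.

d(x, mu) = √(7.5556) ≈ 2.7487


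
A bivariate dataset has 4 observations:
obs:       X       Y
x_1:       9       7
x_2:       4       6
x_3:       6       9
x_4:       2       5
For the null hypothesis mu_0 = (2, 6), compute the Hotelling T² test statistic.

Step 1 — sample mean vector:
  mean(X) = (9 + 4 + 6 + 2) / 4 = 21/4 = 5.25
  mean(Y) = (7 + 6 + 9 + 5) / 4 = 27/4 = 6.75
  x̄ = (5.25, 6.75),  deviation x̄ - mu_0 = (5.25, 6.75) - (2, 6) = (3.25, 0.75).

Step 2 — sample covariance matrix, S[i,j] = (1/(n-1)) · Σ_k (x_{k,i} - mean_i) · (x_{k,j} - mean_j), divisor n-1 = 3:
  S[X,X] = ((3.75)·(3.75) + (-1.25)·(-1.25) + (0.75)·(0.75) + (-3.25)·(-3.25)) / 3 = 26.75/3 = 8.9167
  S[X,Y] = ((3.75)·(0.25) + (-1.25)·(-0.75) + (0.75)·(2.25) + (-3.25)·(-1.75)) / 3 = 9.25/3 = 3.0833
  S[Y,Y] = ((0.25)·(0.25) + (-0.75)·(-0.75) + (2.25)·(2.25) + (-1.75)·(-1.75)) / 3 = 8.75/3 = 2.9167
  S = [[8.9167, 3.0833],
 [3.0833, 2.9167]].

Step 3 — invert S. det(S) = 8.9167·2.9167 - (3.0833)² = 16.5.
  S^{-1} = (1/det) · [[d, -b], [-b, a]] = [[0.1768, -0.1869],
 [-0.1869, 0.5404]].

Step 4 — quadratic form (x̄ - mu_0)^T · S^{-1} · (x̄ - mu_0):
  S^{-1} · (x̄ - mu_0) = (0.4343, -0.202),
  (x̄ - mu_0)^T · [...] = (3.25)·(0.4343) + (0.75)·(-0.202) = 1.2601.

Step 5 — scale by n: T² = 4 · 1.2601 = 5.0404.

T² ≈ 5.0404


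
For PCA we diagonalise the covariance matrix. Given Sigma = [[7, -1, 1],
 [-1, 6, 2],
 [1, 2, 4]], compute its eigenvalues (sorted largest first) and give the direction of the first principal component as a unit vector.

Step 1 — characteristic polynomial p(λ) = det(λI - Sigma) = λ³ - tr·λ² + c_1·λ - det, where tr = trace, c_1 = sum of the principal 2×2 minors, det = det(Sigma):
  tr = 7 + 6 + 4 = 17,
  c_1 = (7·6 - (-1)²) + (7·4 - (1)²) + (6·4 - (2)²) = 41 + 27 + 20 = 88,
  det = 7·(6·4 - (2)²) - (-1)·((-1)·4 - (2)·(1)) + (1)·((-1)·(2) - 6·(1)) = 7·(20) - (-1)·(-6) + (1)·(-8) = 126.
  So p(λ) = λ³ - 17λ² + 88λ - 126.
Step 2 — look for an integer root (rational root theorem: any rational root is an integer divisor of 126). Testing λ = 7:
  p(7) = 343 - 833 + 616 - 126 = 0  ✓
  Dividing out (λ - 7): p(λ) = (λ - 7)(λ² - 10λ + 18).
Step 3 — remaining eigenvalues from the quadratic λ² - 10λ + 18 = 0:
  Δ = 10² - 4·18 = 100 - 72 = 28,  λ = (10 ± √28)/2 = (10 ± 5.2915)/2 ≈ 7.6458 or 2.3542.
  Sorted: λ_1 = 7.6458,  λ_2 = 7,  λ_3 = 2.3542  (check: sum = 17 = tr ✓).

Step 4 — unit eigenvector for λ_1 ≈ 7.6458: v spans the null space of (Sigma - λ_1 I), whose rows are
  r_1 = (-0.6458, -1, 1),  r_2 = (-1, -1.6458, 2),  r_3 = (1, 2, -3.6458).
  v is orthogonal to every row, so take v ∝ r_1 × r_2 = ((-1)·(2) - (1)·(-1.6458), (1)·(-1) - (-0.6458)·(2), (-0.6458)·(-1.6458) - (-1)·(-1)) ≈ (-0.3542, 0.2915, 0.0627).
  Rescale (multiply by -1 so the first nonzero entry is positive): u = (0.3542, -0.2915, -0.0627).
  ||u|| = √((0.3542)² + (-0.2915)² + (-0.0627)²) = √(0.2144) ≈ 0.463,  v_1 = u/||u|| ≈ (0.7651, -0.6295, -0.1355) (||v_1|| = 1).

λ_1 = 7.6458,  λ_2 = 7,  λ_3 = 2.3542;  v_1 ≈ (0.7651, -0.6295, -0.1355)


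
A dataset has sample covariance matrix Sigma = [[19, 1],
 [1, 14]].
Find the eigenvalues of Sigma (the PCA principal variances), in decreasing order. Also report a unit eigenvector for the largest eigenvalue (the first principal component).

Step 1 — characteristic polynomial of 2×2 Sigma:
  det(Sigma - λI) = λ² - trace · λ + det = 0.
  trace = 19 + 14 = 33, det = 19·14 - (1)² = 265.
Step 2 — discriminant:
  Δ = trace² - 4·det = 1089 - 1060 = 29.
Step 3 — eigenvalues:
  λ = (trace ± √Δ)/2 = (33 ± 5.3852)/2,
  λ_1 = 19.1926,  λ_2 = 13.8074.

Step 4 — unit eigenvector for λ_1: solve (Sigma - λ_1 I)v = 0. First row:
  (19 - 19.1926)·v_x + (1)·v_y = 0, i.e. (-0.1926)·v_x + (1)·v_y = 0,
  so v ∝ (b, λ_1 - a) = (1, 0.1926) = u.
  ||u|| = √((1)² + (0.1926)²) = √(1.0371) ≈ 1.0184,
  v_1 = u/||u|| ≈ (0.982, 0.1891) (||v_1|| = 1).

λ_1 = 19.1926,  λ_2 = 13.8074;  v_1 ≈ (0.982, 0.1891)


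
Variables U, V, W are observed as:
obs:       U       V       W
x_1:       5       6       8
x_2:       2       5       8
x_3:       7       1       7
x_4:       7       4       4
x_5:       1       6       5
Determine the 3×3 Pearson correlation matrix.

Step 1 — column means:
  mean(U) = (5 + 2 + 7 + 7 + 1) / 5 = 22/5 = 4.4
  mean(V) = (6 + 5 + 1 + 4 + 6) / 5 = 22/5 = 4.4
  mean(W) = (8 + 8 + 7 + 4 + 5) / 5 = 32/5 = 6.4

Step 2 — sample variances and covariances s[i,j] = (1/(n-1)) · Σ_k (x_{k,i} - mean_i) · (x_{k,j} - mean_j), with n-1 = 4:
  s[U,U] = ((0.6)·(0.6) + (-2.4)·(-2.4) + (2.6)·(2.6) + (2.6)·(2.6) + (-3.4)·(-3.4)) / 4 = 31.2/4 = 7.8
  s[U,V] = ((0.6)·(1.6) + (-2.4)·(0.6) + (2.6)·(-3.4) + (2.6)·(-0.4) + (-3.4)·(1.6)) / 4 = -15.8/4 = -3.95
  s[U,W] = ((0.6)·(1.6) + (-2.4)·(1.6) + (2.6)·(0.6) + (2.6)·(-2.4) + (-3.4)·(-1.4)) / 4 = -2.8/4 = -0.7
  s[V,V] = ((1.6)·(1.6) + (0.6)·(0.6) + (-3.4)·(-3.4) + (-0.4)·(-0.4) + (1.6)·(1.6)) / 4 = 17.2/4 = 4.3
  s[V,W] = ((1.6)·(1.6) + (0.6)·(1.6) + (-3.4)·(0.6) + (-0.4)·(-2.4) + (1.6)·(-1.4)) / 4 = 0.2/4 = 0.05
  s[W,W] = ((1.6)·(1.6) + (1.6)·(1.6) + (0.6)·(0.6) + (-2.4)·(-2.4) + (-1.4)·(-1.4)) / 4 = 13.2/4 = 3.3
  Sample standard deviations s_i = √(s[i,i]):
  s(U) = √(7.8) = 2.7928
  s(V) = √(4.3) = 2.0736
  s(W) = √(3.3) = 1.8166

Step 3 — r_{ij} = s_{ij} / (s_i · s_j):
  r[U,U] = 1 (diagonal).
  r[U,V] = -3.95 / (2.7928 · 2.0736) = -3.95 / 5.7914 = -0.682
  r[U,W] = -0.7 / (2.7928 · 1.8166) = -0.7 / 5.0735 = -0.138
  r[V,V] = 1 (diagonal).
  r[V,W] = 0.05 / (2.0736 · 1.8166) = 0.05 / 3.767 = 0.0133
  r[W,W] = 1 (diagonal).

R is symmetric with unit diagonal. Assembling:

R = [[1, -0.682, -0.138],
 [-0.682, 1, 0.0133],
 [-0.138, 0.0133, 1]]


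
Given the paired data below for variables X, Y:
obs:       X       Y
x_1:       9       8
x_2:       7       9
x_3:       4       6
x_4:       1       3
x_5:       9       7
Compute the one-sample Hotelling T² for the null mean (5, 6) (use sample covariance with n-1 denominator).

Step 1 — sample mean vector:
  mean(X) = (9 + 7 + 4 + 1 + 9) / 5 = 30/5 = 6
  mean(Y) = (8 + 9 + 6 + 3 + 7) / 5 = 33/5 = 6.6
  x̄ = (6, 6.6),  deviation x̄ - mu_0 = (6, 6.6) - (5, 6) = (1, 0.6).

Step 2 — sample covariance matrix, S[i,j] = (1/(n-1)) · Σ_k (x_{k,i} - mean_i) · (x_{k,j} - mean_j), divisor n-1 = 4:
  S[X,X] = ((3)·(3) + (1)·(1) + (-2)·(-2) + (-5)·(-5) + (3)·(3)) / 4 = 48/4 = 12
  S[X,Y] = ((3)·(1.4) + (1)·(2.4) + (-2)·(-0.6) + (-5)·(-3.6) + (3)·(0.4)) / 4 = 27/4 = 6.75
  S[Y,Y] = ((1.4)·(1.4) + (2.4)·(2.4) + (-0.6)·(-0.6) + (-3.6)·(-3.6) + (0.4)·(0.4)) / 4 = 21.2/4 = 5.3
  S = [[12, 6.75],
 [6.75, 5.3]].

Step 3 — invert S. det(S) = 12·5.3 - (6.75)² = 18.0375.
  S^{-1} = (1/det) · [[d, -b], [-b, a]] = [[0.2938, -0.3742],
 [-0.3742, 0.6653]].

Step 4 — quadratic form (x̄ - mu_0)^T · S^{-1} · (x̄ - mu_0):
  S^{-1} · (x̄ - mu_0) = (0.0693, 0.0249),
  (x̄ - mu_0)^T · [...] = (1)·(0.0693) + (0.6)·(0.0249) = 0.0843.

Step 5 — scale by n: T² = 5 · 0.0843 = 0.4213.

T² ≈ 0.4213


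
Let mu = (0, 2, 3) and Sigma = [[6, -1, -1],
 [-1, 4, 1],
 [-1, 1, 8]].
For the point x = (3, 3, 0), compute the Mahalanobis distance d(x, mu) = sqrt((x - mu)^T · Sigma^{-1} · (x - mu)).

Step 1 — centre the observation: (x - mu) = (3, 1, -3).

Step 2 — invert Sigma (cofactor / det for 3×3, or solve directly):
  Sigma^{-1} = [[0.1761, 0.0398, 0.017],
 [0.0398, 0.267, -0.0284],
 [0.017, -0.0284, 0.1307]].

Step 3 — form the quadratic (x - mu)^T · Sigma^{-1} · (x - mu):
  Sigma^{-1} · (x - mu) = (0.517, 0.4716, -0.3693).
  (x - mu)^T · [Sigma^{-1} · (x - mu)] = (3)·(0.517) + (1)·(0.4716) + (-3)·(-0.3693) = 3.1307.

Step 4 — take square root: d = √(3.1307) ≈ 1.7694.

d(x, mu) = √(3.1307) ≈ 1.7694


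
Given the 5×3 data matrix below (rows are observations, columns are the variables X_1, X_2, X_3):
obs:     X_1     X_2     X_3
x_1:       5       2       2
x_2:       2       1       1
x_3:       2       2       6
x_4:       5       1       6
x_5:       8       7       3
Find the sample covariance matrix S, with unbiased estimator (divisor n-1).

Step 1 — column means:
  mean(X_1) = (5 + 2 + 2 + 5 + 8) / 5 = 22/5 = 4.4
  mean(X_2) = (2 + 1 + 2 + 1 + 7) / 5 = 13/5 = 2.6
  mean(X_3) = (2 + 1 + 6 + 6 + 3) / 5 = 18/5 = 3.6

Step 2 — sample covariance S[i,j] = (1/(n-1)) · Σ_k (x_{k,i} - mean_i) · (x_{k,j} - mean_j), with n-1 = 4.
  S[X_1,X_1] = ((0.6)·(0.6) + (-2.4)·(-2.4) + (-2.4)·(-2.4) + (0.6)·(0.6) + (3.6)·(3.6)) / 4 = 25.2/4 = 6.3
  S[X_1,X_2] = ((0.6)·(-0.6) + (-2.4)·(-1.6) + (-2.4)·(-0.6) + (0.6)·(-1.6) + (3.6)·(4.4)) / 4 = 19.8/4 = 4.95
  S[X_1,X_3] = ((0.6)·(-1.6) + (-2.4)·(-2.6) + (-2.4)·(2.4) + (0.6)·(2.4) + (3.6)·(-0.6)) / 4 = -1.2/4 = -0.3
  S[X_2,X_2] = ((-0.6)·(-0.6) + (-1.6)·(-1.6) + (-0.6)·(-0.6) + (-1.6)·(-1.6) + (4.4)·(4.4)) / 4 = 25.2/4 = 6.3
  S[X_2,X_3] = ((-0.6)·(-1.6) + (-1.6)·(-2.6) + (-0.6)·(2.4) + (-1.6)·(2.4) + (4.4)·(-0.6)) / 4 = -2.8/4 = -0.7
  S[X_3,X_3] = ((-1.6)·(-1.6) + (-2.6)·(-2.6) + (2.4)·(2.4) + (2.4)·(2.4) + (-0.6)·(-0.6)) / 4 = 21.2/4 = 5.3

S is symmetric (S[j,i] = S[i,j]). Assembling:

S = [[6.3, 4.95, -0.3],
 [4.95, 6.3, -0.7],
 [-0.3, -0.7, 5.3]]


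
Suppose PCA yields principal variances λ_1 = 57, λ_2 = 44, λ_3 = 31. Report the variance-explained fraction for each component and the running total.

Step 1 — total variance = trace(Sigma) = Σ λ_i = 57 + 44 + 31 = 132.

Step 2 — fraction explained by component i = λ_i / Σ λ:
  PC1: 57/132 = 0.4318
  PC2: 44/132 = 0.3333
  PC3: 31/132 = 0.2348

Step 3 — cumulative fraction after k components = (λ_1 + ... + λ_k) / Σ λ:
  k = 1: 57/132 = 0.4318
  k = 2: (57 + 44)/132 = 101/132 = 0.7652
  k = 3: (57 + 44 + 31)/132 = 132/132 = 1

Summary (fraction, with percent):

explained: PC1 0.4318 (43.18%), PC2 0.3333 (33.33%), PC3 0.2348 (23.48%);  cumulative: 0.4318, 0.7652, 1


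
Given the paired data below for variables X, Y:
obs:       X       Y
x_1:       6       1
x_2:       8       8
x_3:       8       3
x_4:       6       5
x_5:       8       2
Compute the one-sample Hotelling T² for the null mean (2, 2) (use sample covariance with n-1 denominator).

Step 1 — sample mean vector:
  mean(X) = (6 + 8 + 8 + 6 + 8) / 5 = 36/5 = 7.2
  mean(Y) = (1 + 8 + 3 + 5 + 2) / 5 = 19/5 = 3.8
  x̄ = (7.2, 3.8),  deviation x̄ - mu_0 = (7.2, 3.8) - (2, 2) = (5.2, 1.8).

Step 2 — sample covariance matrix, S[i,j] = (1/(n-1)) · Σ_k (x_{k,i} - mean_i) · (x_{k,j} - mean_j), divisor n-1 = 4:
  S[X,X] = ((-1.2)·(-1.2) + (0.8)·(0.8) + (0.8)·(0.8) + (-1.2)·(-1.2) + (0.8)·(0.8)) / 4 = 4.8/4 = 1.2
  S[X,Y] = ((-1.2)·(-2.8) + (0.8)·(4.2) + (0.8)·(-0.8) + (-1.2)·(1.2) + (0.8)·(-1.8)) / 4 = 3.2/4 = 0.8
  S[Y,Y] = ((-2.8)·(-2.8) + (4.2)·(4.2) + (-0.8)·(-0.8) + (1.2)·(1.2) + (-1.8)·(-1.8)) / 4 = 30.8/4 = 7.7
  S = [[1.2, 0.8],
 [0.8, 7.7]].

Step 3 — invert S. det(S) = 1.2·7.7 - (0.8)² = 8.6.
  S^{-1} = (1/det) · [[d, -b], [-b, a]] = [[0.8953, -0.093],
 [-0.093, 0.1395]].

Step 4 — quadratic form (x̄ - mu_0)^T · S^{-1} · (x̄ - mu_0):
  S^{-1} · (x̄ - mu_0) = (4.4884, -0.2326),
  (x̄ - mu_0)^T · [...] = (5.2)·(4.4884) + (1.8)·(-0.2326) = 22.9209.

Step 5 — scale by n: T² = 5 · 22.9209 = 114.6047.

T² ≈ 114.6047


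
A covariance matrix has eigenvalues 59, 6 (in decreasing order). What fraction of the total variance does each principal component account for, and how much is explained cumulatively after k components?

Step 1 — total variance = trace(Sigma) = Σ λ_i = 59 + 6 = 65.

Step 2 — fraction explained by component i = λ_i / Σ λ:
  PC1: 59/65 = 0.9077
  PC2: 6/65 = 0.0923

Step 3 — cumulative fraction after k components = (λ_1 + ... + λ_k) / Σ λ:
  k = 1: 59/65 = 0.9077
  k = 2: (59 + 6)/65 = 65/65 = 1

Summary (fraction, with percent):

explained: PC1 0.9077 (90.77%), PC2 0.0923 (9.23%);  cumulative: 0.9077, 1


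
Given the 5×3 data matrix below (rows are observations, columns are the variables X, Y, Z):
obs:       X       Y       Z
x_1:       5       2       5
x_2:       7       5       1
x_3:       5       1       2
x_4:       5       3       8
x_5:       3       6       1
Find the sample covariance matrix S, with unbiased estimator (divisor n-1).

Step 1 — column means:
  mean(X) = (5 + 7 + 5 + 5 + 3) / 5 = 25/5 = 5
  mean(Y) = (2 + 5 + 1 + 3 + 6) / 5 = 17/5 = 3.4
  mean(Z) = (5 + 1 + 2 + 8 + 1) / 5 = 17/5 = 3.4

Step 2 — sample covariance S[i,j] = (1/(n-1)) · Σ_k (x_{k,i} - mean_i) · (x_{k,j} - mean_j), with n-1 = 4.
  S[X,X] = ((0)·(0) + (2)·(2) + (0)·(0) + (0)·(0) + (-2)·(-2)) / 4 = 8/4 = 2
  S[X,Y] = ((0)·(-1.4) + (2)·(1.6) + (0)·(-2.4) + (0)·(-0.4) + (-2)·(2.6)) / 4 = -2/4 = -0.5
  S[X,Z] = ((0)·(1.6) + (2)·(-2.4) + (0)·(-1.4) + (0)·(4.6) + (-2)·(-2.4)) / 4 = 0/4 = 0
  S[Y,Y] = ((-1.4)·(-1.4) + (1.6)·(1.6) + (-2.4)·(-2.4) + (-0.4)·(-0.4) + (2.6)·(2.6)) / 4 = 17.2/4 = 4.3
  S[Y,Z] = ((-1.4)·(1.6) + (1.6)·(-2.4) + (-2.4)·(-1.4) + (-0.4)·(4.6) + (2.6)·(-2.4)) / 4 = -10.8/4 = -2.7
  S[Z,Z] = ((1.6)·(1.6) + (-2.4)·(-2.4) + (-1.4)·(-1.4) + (4.6)·(4.6) + (-2.4)·(-2.4)) / 4 = 37.2/4 = 9.3

S is symmetric (S[j,i] = S[i,j]). Assembling:

S = [[2, -0.5, 0],
 [-0.5, 4.3, -2.7],
 [0, -2.7, 9.3]]


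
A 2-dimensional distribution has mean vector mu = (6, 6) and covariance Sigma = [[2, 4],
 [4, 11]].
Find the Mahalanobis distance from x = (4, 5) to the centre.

Step 1 — centre the observation: (x - mu) = (-2, -1).

Step 2 — invert Sigma. det(Sigma) = 2·11 - (4)² = 6.
  Sigma^{-1} = (1/det) · [[d, -b], [-b, a]] = [[1.8333, -0.6667],
 [-0.6667, 0.3333]].

Step 3 — form the quadratic (x - mu)^T · Sigma^{-1} · (x - mu):
  Sigma^{-1} · (x - mu) = (-3, 1).
  (x - mu)^T · [Sigma^{-1} · (x - mu)] = (-2)·(-3) + (-1)·(1) = 5.

Step 4 — take square root: d = √(5) ≈ 2.2361.

d(x, mu) = √(5) ≈ 2.2361


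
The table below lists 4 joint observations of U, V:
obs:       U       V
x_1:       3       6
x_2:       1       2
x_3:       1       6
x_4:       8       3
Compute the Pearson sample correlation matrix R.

Step 1 — column means:
  mean(U) = (3 + 1 + 1 + 8) / 4 = 13/4 = 3.25
  mean(V) = (6 + 2 + 6 + 3) / 4 = 17/4 = 4.25

Step 2 — sample variances and covariances s[i,j] = (1/(n-1)) · Σ_k (x_{k,i} - mean_i) · (x_{k,j} - mean_j), with n-1 = 3:
  s[U,U] = ((-0.25)·(-0.25) + (-2.25)·(-2.25) + (-2.25)·(-2.25) + (4.75)·(4.75)) / 3 = 32.75/3 = 10.9167
  s[U,V] = ((-0.25)·(1.75) + (-2.25)·(-2.25) + (-2.25)·(1.75) + (4.75)·(-1.25)) / 3 = -5.25/3 = -1.75
  s[V,V] = ((1.75)·(1.75) + (-2.25)·(-2.25) + (1.75)·(1.75) + (-1.25)·(-1.25)) / 3 = 12.75/3 = 4.25
  Sample standard deviations s_i = √(s[i,i]):
  s(U) = √(10.9167) = 3.304
  s(V) = √(4.25) = 2.0616

Step 3 — r_{ij} = s_{ij} / (s_i · s_j):
  r[U,U] = 1 (diagonal).
  r[U,V] = -1.75 / (3.304 · 2.0616) = -1.75 / 6.8114 = -0.2569
  r[V,V] = 1 (diagonal).

R is symmetric with unit diagonal. Assembling:

R = [[1, -0.2569],
 [-0.2569, 1]]


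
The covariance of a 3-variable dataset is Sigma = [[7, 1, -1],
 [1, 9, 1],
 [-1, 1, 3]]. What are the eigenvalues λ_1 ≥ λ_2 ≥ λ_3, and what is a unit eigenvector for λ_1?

Step 1 — characteristic polynomial p(λ) = det(λI - Sigma) = λ³ - tr·λ² + c_1·λ - det, where tr = trace, c_1 = sum of the principal 2×2 minors, det = det(Sigma):
  tr = 7 + 9 + 3 = 19,
  c_1 = (7·9 - (1)²) + (7·3 - (-1)²) + (9·3 - (1)²) = 62 + 20 + 26 = 108,
  det = 7·(9·3 - (1)²) - (1)·((1)·3 - (1)·(-1)) + (-1)·((1)·(1) - 9·(-1)) = 7·(26) - (1)·(4) + (-1)·(10) = 168.
  So p(λ) = λ³ - 19λ² + 108λ - 168.
Step 2 — look for an integer root (rational root theorem: any rational root is an integer divisor of 168). Testing λ = 7:
  p(7) = 343 - 931 + 756 - 168 = 0  ✓
  Dividing out (λ - 7): p(λ) = (λ - 7)(λ² - 12λ + 24).
Step 3 — remaining eigenvalues from the quadratic λ² - 12λ + 24 = 0:
  Δ = 12² - 4·24 = 144 - 96 = 48,  λ = (12 ± √48)/2 = (12 ± 6.9282)/2 ≈ 9.4641 or 2.5359.
  Sorted: λ_1 = 9.4641,  λ_2 = 7,  λ_3 = 2.5359  (check: sum = 19 = tr ✓).

Step 4 — unit eigenvector for λ_1 ≈ 9.4641: v spans the null space of (Sigma - λ_1 I), whose rows are
  r_1 = (-2.4641, 1, -1),  r_2 = (1, -0.4641, 1),  r_3 = (-1, 1, -6.4641).
  v is orthogonal to every row, so take v ∝ r_1 × r_3 = ((1)·(-6.4641) - (-1)·(1), (-1)·(-1) - (-2.4641)·(-6.4641), (-2.4641)·(1) - (1)·(-1)) ≈ (-5.4641, -14.9282, -1.4641).
  Rescale (multiply by -1 so the first nonzero entry is positive): u = (5.4641, 14.9282, 1.4641).
  ||u|| = √((5.4641)² + (14.9282)² + (1.4641)²) = √(254.8513) ≈ 15.9641,  v_1 = u/||u|| ≈ (0.3423, 0.9351, 0.0917) (||v_1|| = 1).

λ_1 = 9.4641,  λ_2 = 7,  λ_3 = 2.5359;  v_1 ≈ (0.3423, 0.9351, 0.0917)


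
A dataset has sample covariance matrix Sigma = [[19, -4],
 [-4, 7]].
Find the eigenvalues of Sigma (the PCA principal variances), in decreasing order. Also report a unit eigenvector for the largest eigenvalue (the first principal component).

Step 1 — characteristic polynomial of 2×2 Sigma:
  det(Sigma - λI) = λ² - trace · λ + det = 0.
  trace = 19 + 7 = 26, det = 19·7 - (-4)² = 117.
Step 2 — discriminant:
  Δ = trace² - 4·det = 676 - 468 = 208.
Step 3 — eigenvalues:
  λ = (trace ± √Δ)/2 = (26 ± 14.4222)/2,
  λ_1 = 20.2111,  λ_2 = 5.7889.

Step 4 — unit eigenvector for λ_1: solve (Sigma - λ_1 I)v = 0. First row:
  (19 - 20.2111)·v_x + (-4)·v_y = 0, i.e. (-1.2111)·v_x + (-4)·v_y = 0,
  so v ∝ (b, λ_1 - a) = (-4, 1.2111); multiply by -1 so the first entry is positive: u = (4, -1.2111).
  ||u|| = √((4)² + (-1.2111)²) = √(17.4668) ≈ 4.1793,
  v_1 = u/||u|| ≈ (0.9571, -0.2898) (||v_1|| = 1).

λ_1 = 20.2111,  λ_2 = 5.7889;  v_1 ≈ (0.9571, -0.2898)


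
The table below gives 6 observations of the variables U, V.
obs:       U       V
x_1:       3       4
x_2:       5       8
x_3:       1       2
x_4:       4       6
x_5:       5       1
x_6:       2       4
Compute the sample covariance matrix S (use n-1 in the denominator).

Step 1 — column means:
  mean(U) = (3 + 5 + 1 + 4 + 5 + 2) / 6 = 20/6 = 3.3333
  mean(V) = (4 + 8 + 2 + 6 + 1 + 4) / 6 = 25/6 = 4.1667

Step 2 — sample covariance S[i,j] = (1/(n-1)) · Σ_k (x_{k,i} - mean_i) · (x_{k,j} - mean_j), with n-1 = 5.
  S[U,U] = ((-0.3333)·(-0.3333) + (1.6667)·(1.6667) + (-2.3333)·(-2.3333) + (0.6667)·(0.6667) + (1.6667)·(1.6667) + (-1.3333)·(-1.3333)) / 5 = 13.3333/5 = 2.6667
  S[U,V] = ((-0.3333)·(-0.1667) + (1.6667)·(3.8333) + (-2.3333)·(-2.1667) + (0.6667)·(1.8333) + (1.6667)·(-3.1667) + (-1.3333)·(-0.1667)) / 5 = 7.6667/5 = 1.5333
  S[V,V] = ((-0.1667)·(-0.1667) + (3.8333)·(3.8333) + (-2.1667)·(-2.1667) + (1.8333)·(1.8333) + (-3.1667)·(-3.1667) + (-0.1667)·(-0.1667)) / 5 = 32.8333/5 = 6.5667

S is symmetric (S[j,i] = S[i,j]). Assembling:

S = [[2.6667, 1.5333],
 [1.5333, 6.5667]]


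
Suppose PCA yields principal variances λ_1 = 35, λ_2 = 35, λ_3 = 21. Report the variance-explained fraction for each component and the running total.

Step 1 — total variance = trace(Sigma) = Σ λ_i = 35 + 35 + 21 = 91.

Step 2 — fraction explained by component i = λ_i / Σ λ:
  PC1: 35/91 = 0.3846
  PC2: 35/91 = 0.3846
  PC3: 21/91 = 0.2308

Step 3 — cumulative fraction after k components = (λ_1 + ... + λ_k) / Σ λ:
  k = 1: 35/91 = 0.3846
  k = 2: (35 + 35)/91 = 70/91 = 0.7692
  k = 3: (35 + 35 + 21)/91 = 91/91 = 1

Summary (fraction, with percent):

explained: PC1 0.3846 (38.46%), PC2 0.3846 (38.46%), PC3 0.2308 (23.08%);  cumulative: 0.3846, 0.7692, 1


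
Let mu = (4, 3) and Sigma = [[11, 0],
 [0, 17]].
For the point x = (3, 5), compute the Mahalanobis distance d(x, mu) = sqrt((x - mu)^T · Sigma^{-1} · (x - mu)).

Step 1 — centre the observation: (x - mu) = (-1, 2).

Step 2 — invert Sigma. det(Sigma) = 11·17 - (0)² = 187.
  Sigma^{-1} = (1/det) · [[d, -b], [-b, a]] = [[0.0909, 0],
 [0, 0.0588]].

Step 3 — form the quadratic (x - mu)^T · Sigma^{-1} · (x - mu):
  Sigma^{-1} · (x - mu) = (-0.0909, 0.1176).
  (x - mu)^T · [Sigma^{-1} · (x - mu)] = (-1)·(-0.0909) + (2)·(0.1176) = 0.3262.

Step 4 — take square root: d = √(0.3262) ≈ 0.5711.

d(x, mu) = √(0.3262) ≈ 0.5711


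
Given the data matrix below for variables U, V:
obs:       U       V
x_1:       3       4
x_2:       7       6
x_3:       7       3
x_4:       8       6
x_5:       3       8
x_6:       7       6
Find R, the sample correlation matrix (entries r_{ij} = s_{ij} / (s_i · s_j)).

Step 1 — column means:
  mean(U) = (3 + 7 + 7 + 8 + 3 + 7) / 6 = 35/6 = 5.8333
  mean(V) = (4 + 6 + 3 + 6 + 8 + 6) / 6 = 33/6 = 5.5

Step 2 — sample variances and covariances s[i,j] = (1/(n-1)) · Σ_k (x_{k,i} - mean_i) · (x_{k,j} - mean_j), with n-1 = 5:
  s[U,U] = ((-2.8333)·(-2.8333) + (1.1667)·(1.1667) + (1.1667)·(1.1667) + (2.1667)·(2.1667) + (-2.8333)·(-2.8333) + (1.1667)·(1.1667)) / 5 = 24.8333/5 = 4.9667
  s[U,V] = ((-2.8333)·(-1.5) + (1.1667)·(0.5) + (1.1667)·(-2.5) + (2.1667)·(0.5) + (-2.8333)·(2.5) + (1.1667)·(0.5)) / 5 = -3.5/5 = -0.7
  s[V,V] = ((-1.5)·(-1.5) + (0.5)·(0.5) + (-2.5)·(-2.5) + (0.5)·(0.5) + (2.5)·(2.5) + (0.5)·(0.5)) / 5 = 15.5/5 = 3.1
  Sample standard deviations s_i = √(s[i,i]):
  s(U) = √(4.9667) = 2.2286
  s(V) = √(3.1) = 1.7607

Step 3 — r_{ij} = s_{ij} / (s_i · s_j):
  r[U,U] = 1 (diagonal).
  r[U,V] = -0.7 / (2.2286 · 1.7607) = -0.7 / 3.9239 = -0.1784
  r[V,V] = 1 (diagonal).

R is symmetric with unit diagonal. Assembling:

R = [[1, -0.1784],
 [-0.1784, 1]]


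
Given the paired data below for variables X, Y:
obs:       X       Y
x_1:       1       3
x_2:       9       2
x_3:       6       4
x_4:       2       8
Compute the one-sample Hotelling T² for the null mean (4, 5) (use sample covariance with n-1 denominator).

Step 1 — sample mean vector:
  mean(X) = (1 + 9 + 6 + 2) / 4 = 18/4 = 4.5
  mean(Y) = (3 + 2 + 4 + 8) / 4 = 17/4 = 4.25
  x̄ = (4.5, 4.25),  deviation x̄ - mu_0 = (4.5, 4.25) - (4, 5) = (0.5, -0.75).

Step 2 — sample covariance matrix, S[i,j] = (1/(n-1)) · Σ_k (x_{k,i} - mean_i) · (x_{k,j} - mean_j), divisor n-1 = 3:
  S[X,X] = ((-3.5)·(-3.5) + (4.5)·(4.5) + (1.5)·(1.5) + (-2.5)·(-2.5)) / 3 = 41/3 = 13.6667
  S[X,Y] = ((-3.5)·(-1.25) + (4.5)·(-2.25) + (1.5)·(-0.25) + (-2.5)·(3.75)) / 3 = -15.5/3 = -5.1667
  S[Y,Y] = ((-1.25)·(-1.25) + (-2.25)·(-2.25) + (-0.25)·(-0.25) + (3.75)·(3.75)) / 3 = 20.75/3 = 6.9167
  S = [[13.6667, -5.1667],
 [-5.1667, 6.9167]].

Step 3 — invert S. det(S) = 13.6667·6.9167 - (-5.1667)² = 67.8333.
  S^{-1} = (1/det) · [[d, -b], [-b, a]] = [[0.102, 0.0762],
 [0.0762, 0.2015]].

Step 4 — quadratic form (x̄ - mu_0)^T · S^{-1} · (x̄ - mu_0):
  S^{-1} · (x̄ - mu_0) = (-0.0061, -0.113),
  (x̄ - mu_0)^T · [...] = (0.5)·(-0.0061) + (-0.75)·(-0.113) = 0.0817.

Step 5 — scale by n: T² = 4 · 0.0817 = 0.3268.

T² ≈ 0.3268


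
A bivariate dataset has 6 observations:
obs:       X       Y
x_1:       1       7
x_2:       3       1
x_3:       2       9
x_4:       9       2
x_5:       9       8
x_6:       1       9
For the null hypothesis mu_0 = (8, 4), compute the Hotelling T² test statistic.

Step 1 — sample mean vector:
  mean(X) = (1 + 3 + 2 + 9 + 9 + 1) / 6 = 25/6 = 4.1667
  mean(Y) = (7 + 1 + 9 + 2 + 8 + 9) / 6 = 36/6 = 6
  x̄ = (4.1667, 6),  deviation x̄ - mu_0 = (4.1667, 6) - (8, 4) = (-3.8333, 2).

Step 2 — sample covariance matrix, S[i,j] = (1/(n-1)) · Σ_k (x_{k,i} - mean_i) · (x_{k,j} - mean_j), divisor n-1 = 5:
  S[X,X] = ((-3.1667)·(-3.1667) + (-1.1667)·(-1.1667) + (-2.1667)·(-2.1667) + (4.8333)·(4.8333) + (4.8333)·(4.8333) + (-3.1667)·(-3.1667)) / 5 = 72.8333/5 = 14.5667
  S[X,Y] = ((-3.1667)·(1) + (-1.1667)·(-5) + (-2.1667)·(3) + (4.8333)·(-4) + (4.8333)·(2) + (-3.1667)·(3)) / 5 = -23/5 = -4.6
  S[Y,Y] = ((1)·(1) + (-5)·(-5) + (3)·(3) + (-4)·(-4) + (2)·(2) + (3)·(3)) / 5 = 64/5 = 12.8
  S = [[14.5667, -4.6],
 [-4.6, 12.8]].

Step 3 — invert S. det(S) = 14.5667·12.8 - (-4.6)² = 165.2933.
  S^{-1} = (1/det) · [[d, -b], [-b, a]] = [[0.0774, 0.0278],
 [0.0278, 0.0881]].

Step 4 — quadratic form (x̄ - mu_0)^T · S^{-1} · (x̄ - mu_0):
  S^{-1} · (x̄ - mu_0) = (-0.2412, 0.0696),
  (x̄ - mu_0)^T · [...] = (-3.8333)·(-0.2412) + (2)·(0.0696) = 1.0637.

Step 5 — scale by n: T² = 6 · 1.0637 = 6.3822.

T² ≈ 6.3822


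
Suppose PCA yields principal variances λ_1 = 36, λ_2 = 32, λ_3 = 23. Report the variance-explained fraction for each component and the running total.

Step 1 — total variance = trace(Sigma) = Σ λ_i = 36 + 32 + 23 = 91.

Step 2 — fraction explained by component i = λ_i / Σ λ:
  PC1: 36/91 = 0.3956
  PC2: 32/91 = 0.3516
  PC3: 23/91 = 0.2527

Step 3 — cumulative fraction after k components = (λ_1 + ... + λ_k) / Σ λ:
  k = 1: 36/91 = 0.3956
  k = 2: (36 + 32)/91 = 68/91 = 0.7473
  k = 3: (36 + 32 + 23)/91 = 91/91 = 1

Summary (fraction, with percent):

explained: PC1 0.3956 (39.56%), PC2 0.3516 (35.16%), PC3 0.2527 (25.27%);  cumulative: 0.3956, 0.7473, 1


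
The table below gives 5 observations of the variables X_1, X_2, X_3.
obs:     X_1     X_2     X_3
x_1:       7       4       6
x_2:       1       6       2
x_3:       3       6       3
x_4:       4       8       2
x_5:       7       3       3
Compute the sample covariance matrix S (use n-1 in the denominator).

Step 1 — column means:
  mean(X_1) = (7 + 1 + 3 + 4 + 7) / 5 = 22/5 = 4.4
  mean(X_2) = (4 + 6 + 6 + 8 + 3) / 5 = 27/5 = 5.4
  mean(X_3) = (6 + 2 + 3 + 2 + 3) / 5 = 16/5 = 3.2

Step 2 — sample covariance S[i,j] = (1/(n-1)) · Σ_k (x_{k,i} - mean_i) · (x_{k,j} - mean_j), with n-1 = 4.
  S[X_1,X_1] = ((2.6)·(2.6) + (-3.4)·(-3.4) + (-1.4)·(-1.4) + (-0.4)·(-0.4) + (2.6)·(2.6)) / 4 = 27.2/4 = 6.8
  S[X_1,X_2] = ((2.6)·(-1.4) + (-3.4)·(0.6) + (-1.4)·(0.6) + (-0.4)·(2.6) + (2.6)·(-2.4)) / 4 = -13.8/4 = -3.45
  S[X_1,X_3] = ((2.6)·(2.8) + (-3.4)·(-1.2) + (-1.4)·(-0.2) + (-0.4)·(-1.2) + (2.6)·(-0.2)) / 4 = 11.6/4 = 2.9
  S[X_2,X_2] = ((-1.4)·(-1.4) + (0.6)·(0.6) + (0.6)·(0.6) + (2.6)·(2.6) + (-2.4)·(-2.4)) / 4 = 15.2/4 = 3.8
  S[X_2,X_3] = ((-1.4)·(2.8) + (0.6)·(-1.2) + (0.6)·(-0.2) + (2.6)·(-1.2) + (-2.4)·(-0.2)) / 4 = -7.4/4 = -1.85
  S[X_3,X_3] = ((2.8)·(2.8) + (-1.2)·(-1.2) + (-0.2)·(-0.2) + (-1.2)·(-1.2) + (-0.2)·(-0.2)) / 4 = 10.8/4 = 2.7

S is symmetric (S[j,i] = S[i,j]). Assembling:

S = [[6.8, -3.45, 2.9],
 [-3.45, 3.8, -1.85],
 [2.9, -1.85, 2.7]]


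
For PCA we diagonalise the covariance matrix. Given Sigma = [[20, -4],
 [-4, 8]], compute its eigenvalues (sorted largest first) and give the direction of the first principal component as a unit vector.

Step 1 — characteristic polynomial of 2×2 Sigma:
  det(Sigma - λI) = λ² - trace · λ + det = 0.
  trace = 20 + 8 = 28, det = 20·8 - (-4)² = 144.
Step 2 — discriminant:
  Δ = trace² - 4·det = 784 - 576 = 208.
Step 3 — eigenvalues:
  λ = (trace ± √Δ)/2 = (28 ± 14.4222)/2,
  λ_1 = 21.2111,  λ_2 = 6.7889.

Step 4 — unit eigenvector for λ_1: solve (Sigma - λ_1 I)v = 0. First row:
  (20 - 21.2111)·v_x + (-4)·v_y = 0, i.e. (-1.2111)·v_x + (-4)·v_y = 0,
  so v ∝ (b, λ_1 - a) = (-4, 1.2111); multiply by -1 so the first entry is positive: u = (4, -1.2111).
  ||u|| = √((4)² + (-1.2111)²) = √(17.4668) ≈ 4.1793,
  v_1 = u/||u|| ≈ (0.9571, -0.2898) (||v_1|| = 1).

λ_1 = 21.2111,  λ_2 = 6.7889;  v_1 ≈ (0.9571, -0.2898)


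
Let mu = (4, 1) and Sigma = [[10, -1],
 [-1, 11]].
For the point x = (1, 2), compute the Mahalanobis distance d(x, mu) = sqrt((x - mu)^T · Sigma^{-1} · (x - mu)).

Step 1 — centre the observation: (x - mu) = (-3, 1).

Step 2 — invert Sigma. det(Sigma) = 10·11 - (-1)² = 109.
  Sigma^{-1} = (1/det) · [[d, -b], [-b, a]] = [[0.1009, 0.0092],
 [0.0092, 0.0917]].

Step 3 — form the quadratic (x - mu)^T · Sigma^{-1} · (x - mu):
  Sigma^{-1} · (x - mu) = (-0.2936, 0.0642).
  (x - mu)^T · [Sigma^{-1} · (x - mu)] = (-3)·(-0.2936) + (1)·(0.0642) = 0.945.

Step 4 — take square root: d = √(0.945) ≈ 0.9721.

d(x, mu) = √(0.945) ≈ 0.9721


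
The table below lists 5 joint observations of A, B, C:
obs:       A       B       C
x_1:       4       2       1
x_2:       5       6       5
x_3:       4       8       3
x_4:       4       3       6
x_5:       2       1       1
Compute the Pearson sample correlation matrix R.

Step 1 — column means:
  mean(A) = (4 + 5 + 4 + 4 + 2) / 5 = 19/5 = 3.8
  mean(B) = (2 + 6 + 8 + 3 + 1) / 5 = 20/5 = 4
  mean(C) = (1 + 5 + 3 + 6 + 1) / 5 = 16/5 = 3.2

Step 2 — sample variances and covariances s[i,j] = (1/(n-1)) · Σ_k (x_{k,i} - mean_i) · (x_{k,j} - mean_j), with n-1 = 4:
  s[A,A] = ((0.2)·(0.2) + (1.2)·(1.2) + (0.2)·(0.2) + (0.2)·(0.2) + (-1.8)·(-1.8)) / 4 = 4.8/4 = 1.2
  s[A,B] = ((0.2)·(-2) + (1.2)·(2) + (0.2)·(4) + (0.2)·(-1) + (-1.8)·(-3)) / 4 = 8/4 = 2
  s[A,C] = ((0.2)·(-2.2) + (1.2)·(1.8) + (0.2)·(-0.2) + (0.2)·(2.8) + (-1.8)·(-2.2)) / 4 = 6.2/4 = 1.55
  s[B,B] = ((-2)·(-2) + (2)·(2) + (4)·(4) + (-1)·(-1) + (-3)·(-3)) / 4 = 34/4 = 8.5
  s[B,C] = ((-2)·(-2.2) + (2)·(1.8) + (4)·(-0.2) + (-1)·(2.8) + (-3)·(-2.2)) / 4 = 11/4 = 2.75
  s[C,C] = ((-2.2)·(-2.2) + (1.8)·(1.8) + (-0.2)·(-0.2) + (2.8)·(2.8) + (-2.2)·(-2.2)) / 4 = 20.8/4 = 5.2
  Sample standard deviations s_i = √(s[i,i]):
  s(A) = √(1.2) = 1.0954
  s(B) = √(8.5) = 2.9155
  s(C) = √(5.2) = 2.2804

Step 3 — r_{ij} = s_{ij} / (s_i · s_j):
  r[A,A] = 1 (diagonal).
  r[A,B] = 2 / (1.0954 · 2.9155) = 2 / 3.1937 = 0.6262
  r[A,C] = 1.55 / (1.0954 · 2.2804) = 1.55 / 2.498 = 0.6205
  r[B,B] = 1 (diagonal).
  r[B,C] = 2.75 / (2.9155 · 2.2804) = 2.75 / 6.6483 = 0.4136
  r[C,C] = 1 (diagonal).

R is symmetric with unit diagonal. Assembling:

R = [[1, 0.6262, 0.6205],
 [0.6262, 1, 0.4136],
 [0.6205, 0.4136, 1]]


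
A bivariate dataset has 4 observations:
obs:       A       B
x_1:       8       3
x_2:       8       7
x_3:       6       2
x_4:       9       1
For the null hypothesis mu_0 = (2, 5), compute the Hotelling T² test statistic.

Step 1 — sample mean vector:
  mean(A) = (8 + 8 + 6 + 9) / 4 = 31/4 = 7.75
  mean(B) = (3 + 7 + 2 + 1) / 4 = 13/4 = 3.25
  x̄ = (7.75, 3.25),  deviation x̄ - mu_0 = (7.75, 3.25) - (2, 5) = (5.75, -1.75).

Step 2 — sample covariance matrix, S[i,j] = (1/(n-1)) · Σ_k (x_{k,i} - mean_i) · (x_{k,j} - mean_j), divisor n-1 = 3:
  S[A,A] = ((0.25)·(0.25) + (0.25)·(0.25) + (-1.75)·(-1.75) + (1.25)·(1.25)) / 3 = 4.75/3 = 1.5833
  S[A,B] = ((0.25)·(-0.25) + (0.25)·(3.75) + (-1.75)·(-1.25) + (1.25)·(-2.25)) / 3 = 0.25/3 = 0.0833
  S[B,B] = ((-0.25)·(-0.25) + (3.75)·(3.75) + (-1.25)·(-1.25) + (-2.25)·(-2.25)) / 3 = 20.75/3 = 6.9167
  S = [[1.5833, 0.0833],
 [0.0833, 6.9167]].

Step 3 — invert S. det(S) = 1.5833·6.9167 - (0.0833)² = 10.9444.
  S^{-1} = (1/det) · [[d, -b], [-b, a]] = [[0.632, -0.0076],
 [-0.0076, 0.1447]].

Step 4 — quadratic form (x̄ - mu_0)^T · S^{-1} · (x̄ - mu_0):
  S^{-1} · (x̄ - mu_0) = (3.6472, -0.297),
  (x̄ - mu_0)^T · [...] = (5.75)·(3.6472) + (-1.75)·(-0.297) = 21.4911.

Step 5 — scale by n: T² = 4 · 21.4911 = 85.9645.

T² ≈ 85.9645


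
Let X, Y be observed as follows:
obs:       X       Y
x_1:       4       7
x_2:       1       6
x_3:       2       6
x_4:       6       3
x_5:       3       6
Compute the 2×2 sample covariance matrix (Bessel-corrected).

Step 1 — column means:
  mean(X) = (4 + 1 + 2 + 6 + 3) / 5 = 16/5 = 3.2
  mean(Y) = (7 + 6 + 6 + 3 + 6) / 5 = 28/5 = 5.6

Step 2 — sample covariance S[i,j] = (1/(n-1)) · Σ_k (x_{k,i} - mean_i) · (x_{k,j} - mean_j), with n-1 = 4.
  S[X,X] = ((0.8)·(0.8) + (-2.2)·(-2.2) + (-1.2)·(-1.2) + (2.8)·(2.8) + (-0.2)·(-0.2)) / 4 = 14.8/4 = 3.7
  S[X,Y] = ((0.8)·(1.4) + (-2.2)·(0.4) + (-1.2)·(0.4) + (2.8)·(-2.6) + (-0.2)·(0.4)) / 4 = -7.6/4 = -1.9
  S[Y,Y] = ((1.4)·(1.4) + (0.4)·(0.4) + (0.4)·(0.4) + (-2.6)·(-2.6) + (0.4)·(0.4)) / 4 = 9.2/4 = 2.3

S is symmetric (S[j,i] = S[i,j]). Assembling:

S = [[3.7, -1.9],
 [-1.9, 2.3]]


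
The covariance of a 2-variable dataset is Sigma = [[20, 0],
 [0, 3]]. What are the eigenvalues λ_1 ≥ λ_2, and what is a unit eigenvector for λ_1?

Step 1 — characteristic polynomial of 2×2 Sigma:
  det(Sigma - λI) = λ² - trace · λ + det = 0.
  trace = 20 + 3 = 23, det = 20·3 - (0)² = 60.
Step 2 — discriminant:
  Δ = trace² - 4·det = 529 - 240 = 289.
Step 3 — eigenvalues:
  λ = (trace ± √Δ)/2 = (23 ± 17)/2,
  λ_1 = 20,  λ_2 = 3.

Step 4 — unit eigenvector for λ_1: Sigma is diagonal, so its eigenvectors are the coordinate axes. λ_1 = 20 is the diagonal entry on the first coordinate axis, hence
  v_1 = (1, 0) (||v_1|| = 1).

λ_1 = 20,  λ_2 = 3;  v_1 ≈ (1, 0)


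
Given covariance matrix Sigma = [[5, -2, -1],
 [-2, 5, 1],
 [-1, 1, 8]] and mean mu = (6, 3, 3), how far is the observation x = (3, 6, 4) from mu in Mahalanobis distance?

Step 1 — centre the observation: (x - mu) = (-3, 3, 1).

Step 2 — invert Sigma (cofactor / det for 3×3, or solve directly):
  Sigma^{-1} = [[0.2407, 0.0926, 0.0185],
 [0.0926, 0.2407, -0.0185],
 [0.0185, -0.0185, 0.1296]].

Step 3 — form the quadratic (x - mu)^T · Sigma^{-1} · (x - mu):
  Sigma^{-1} · (x - mu) = (-0.4259, 0.4259, 0.0185).
  (x - mu)^T · [Sigma^{-1} · (x - mu)] = (-3)·(-0.4259) + (3)·(0.4259) + (1)·(0.0185) = 2.5741.

Step 4 — take square root: d = √(2.5741) ≈ 1.6044.

d(x, mu) = √(2.5741) ≈ 1.6044


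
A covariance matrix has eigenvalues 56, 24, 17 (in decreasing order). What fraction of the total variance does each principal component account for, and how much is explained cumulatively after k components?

Step 1 — total variance = trace(Sigma) = Σ λ_i = 56 + 24 + 17 = 97.

Step 2 — fraction explained by component i = λ_i / Σ λ:
  PC1: 56/97 = 0.5773
  PC2: 24/97 = 0.2474
  PC3: 17/97 = 0.1753

Step 3 — cumulative fraction after k components = (λ_1 + ... + λ_k) / Σ λ:
  k = 1: 56/97 = 0.5773
  k = 2: (56 + 24)/97 = 80/97 = 0.8247
  k = 3: (56 + 24 + 17)/97 = 97/97 = 1

Summary (fraction, with percent):

explained: PC1 0.5773 (57.73%), PC2 0.2474 (24.74%), PC3 0.1753 (17.53%);  cumulative: 0.5773, 0.8247, 1


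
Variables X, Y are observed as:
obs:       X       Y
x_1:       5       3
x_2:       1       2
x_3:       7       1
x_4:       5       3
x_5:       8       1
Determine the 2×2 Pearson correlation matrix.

Step 1 — column means:
  mean(X) = (5 + 1 + 7 + 5 + 8) / 5 = 26/5 = 5.2
  mean(Y) = (3 + 2 + 1 + 3 + 1) / 5 = 10/5 = 2

Step 2 — sample variances and covariances s[i,j] = (1/(n-1)) · Σ_k (x_{k,i} - mean_i) · (x_{k,j} - mean_j), with n-1 = 4:
  s[X,X] = ((-0.2)·(-0.2) + (-4.2)·(-4.2) + (1.8)·(1.8) + (-0.2)·(-0.2) + (2.8)·(2.8)) / 4 = 28.8/4 = 7.2
  s[X,Y] = ((-0.2)·(1) + (-4.2)·(0) + (1.8)·(-1) + (-0.2)·(1) + (2.8)·(-1)) / 4 = -5/4 = -1.25
  s[Y,Y] = ((1)·(1) + (0)·(0) + (-1)·(-1) + (1)·(1) + (-1)·(-1)) / 4 = 4/4 = 1
  Sample standard deviations s_i = √(s[i,i]):
  s(X) = √(7.2) = 2.6833
  s(Y) = √(1) = 1

Step 3 — r_{ij} = s_{ij} / (s_i · s_j):
  r[X,X] = 1 (diagonal).
  r[X,Y] = -1.25 / (2.6833 · 1) = -1.25 / 2.6833 = -0.4658
  r[Y,Y] = 1 (diagonal).

R is symmetric with unit diagonal. Assembling:

R = [[1, -0.4658],
 [-0.4658, 1]]


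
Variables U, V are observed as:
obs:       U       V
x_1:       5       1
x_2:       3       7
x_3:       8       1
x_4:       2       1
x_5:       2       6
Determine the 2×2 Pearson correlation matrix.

Step 1 — column means:
  mean(U) = (5 + 3 + 8 + 2 + 2) / 5 = 20/5 = 4
  mean(V) = (1 + 7 + 1 + 1 + 6) / 5 = 16/5 = 3.2

Step 2 — sample variances and covariances s[i,j] = (1/(n-1)) · Σ_k (x_{k,i} - mean_i) · (x_{k,j} - mean_j), with n-1 = 4:
  s[U,U] = ((1)·(1) + (-1)·(-1) + (4)·(4) + (-2)·(-2) + (-2)·(-2)) / 4 = 26/4 = 6.5
  s[U,V] = ((1)·(-2.2) + (-1)·(3.8) + (4)·(-2.2) + (-2)·(-2.2) + (-2)·(2.8)) / 4 = -16/4 = -4
  s[V,V] = ((-2.2)·(-2.2) + (3.8)·(3.8) + (-2.2)·(-2.2) + (-2.2)·(-2.2) + (2.8)·(2.8)) / 4 = 36.8/4 = 9.2
  Sample standard deviations s_i = √(s[i,i]):
  s(U) = √(6.5) = 2.5495
  s(V) = √(9.2) = 3.0332

Step 3 — r_{ij} = s_{ij} / (s_i · s_j):
  r[U,U] = 1 (diagonal).
  r[U,V] = -4 / (2.5495 · 3.0332) = -4 / 7.733 = -0.5173
  r[V,V] = 1 (diagonal).

R is symmetric with unit diagonal. Assembling:

R = [[1, -0.5173],
 [-0.5173, 1]]


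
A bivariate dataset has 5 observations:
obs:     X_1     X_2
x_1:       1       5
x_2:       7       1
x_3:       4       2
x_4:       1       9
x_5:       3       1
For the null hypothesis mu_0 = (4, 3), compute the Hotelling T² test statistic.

Step 1 — sample mean vector:
  mean(X_1) = (1 + 7 + 4 + 1 + 3) / 5 = 16/5 = 3.2
  mean(X_2) = (5 + 1 + 2 + 9 + 1) / 5 = 18/5 = 3.6
  x̄ = (3.2, 3.6),  deviation x̄ - mu_0 = (3.2, 3.6) - (4, 3) = (-0.8, 0.6).

Step 2 — sample covariance matrix, S[i,j] = (1/(n-1)) · Σ_k (x_{k,i} - mean_i) · (x_{k,j} - mean_j), divisor n-1 = 4:
  S[X_1,X_1] = ((-2.2)·(-2.2) + (3.8)·(3.8) + (0.8)·(0.8) + (-2.2)·(-2.2) + (-0.2)·(-0.2)) / 4 = 24.8/4 = 6.2
  S[X_1,X_2] = ((-2.2)·(1.4) + (3.8)·(-2.6) + (0.8)·(-1.6) + (-2.2)·(5.4) + (-0.2)·(-2.6)) / 4 = -25.6/4 = -6.4
  S[X_2,X_2] = ((1.4)·(1.4) + (-2.6)·(-2.6) + (-1.6)·(-1.6) + (5.4)·(5.4) + (-2.6)·(-2.6)) / 4 = 47.2/4 = 11.8
  S = [[6.2, -6.4],
 [-6.4, 11.8]].

Step 3 — invert S. det(S) = 6.2·11.8 - (-6.4)² = 32.2.
  S^{-1} = (1/det) · [[d, -b], [-b, a]] = [[0.3665, 0.1988],
 [0.1988, 0.1925]].

Step 4 — quadratic form (x̄ - mu_0)^T · S^{-1} · (x̄ - mu_0):
  S^{-1} · (x̄ - mu_0) = (-0.1739, -0.0435),
  (x̄ - mu_0)^T · [...] = (-0.8)·(-0.1739) + (0.6)·(-0.0435) = 0.113.

Step 5 — scale by n: T² = 5 · 0.113 = 0.5652.

T² ≈ 0.5652
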